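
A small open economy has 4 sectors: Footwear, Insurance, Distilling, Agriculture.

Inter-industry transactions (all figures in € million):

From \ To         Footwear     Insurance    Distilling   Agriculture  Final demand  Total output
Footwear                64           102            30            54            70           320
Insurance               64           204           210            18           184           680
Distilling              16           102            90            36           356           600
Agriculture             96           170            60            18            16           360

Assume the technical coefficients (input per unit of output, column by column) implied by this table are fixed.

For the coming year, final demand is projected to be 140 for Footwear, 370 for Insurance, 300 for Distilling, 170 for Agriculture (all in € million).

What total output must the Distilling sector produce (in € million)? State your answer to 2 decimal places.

x_D = 654.84

Technical coefficients a_ij = z_ij / X_j:
  a_FF = 64/320 = 0.20, a_IF = 64/320 = 0.20, a_DF = 16/320 = 0.05, a_AF = 96/320 = 0.30
  a_FI = 102/680 = 0.15, a_II = 204/680 = 0.30, a_DI = 102/680 = 0.15, a_AI = 170/680 = 0.25
  a_FD = 30/600 = 0.05, a_ID = 210/600 = 0.35, a_DD = 90/600 = 0.15, a_AD = 60/600 = 0.10
  a_FA = 54/360 = 0.15, a_IA = 18/360 = 0.05, a_DA = 36/360 = 0.10, a_AA = 18/360 = 0.05
I − A =
  [   0.80    -0.15    -0.05    -0.15]
  [  -0.20     0.70    -0.35    -0.05]
  [  -0.05    -0.15     0.85    -0.10]
  [  -0.30    -0.25    -0.10     0.95]
Compute the cofactors C_ij = (−1)^(i+j)·(3×3 minor ij) of I−A; the adjugate is their transpose:
adj(I−A) = Cᵀ =
  [ 0.488250   0.162125   0.106875   0.096875]
  [ 0.199625   0.595125   0.267500   0.091000]
  [ 0.089375   0.140750   0.452250   0.069125]
  [ 0.216125   0.222625   0.151750   0.402625]
det(I−A) = Σ_j (I−A)_1j·C_1j = (0.80)(0.488250) + (-0.15)(0.199625) + (-0.05)(0.089375) + (-0.15)(0.216125) = 0.32376875
(I − A)⁻¹ = adj(I−A) / det(I−A) ≈
  [   1.5080     0.5007     0.3301     0.2992]
  [   0.6166     1.8381     0.8262     0.2811]
  [   0.2760     0.4347     1.3968     0.2135]
  [   0.6675     0.6876     0.4687     1.2436]
x = (I − A)⁻¹ d = adj(I−A)·d / det(I−A), with det(I−A) = 0.32376875:
  x_F = (0.488250·140 + 0.162125·370 + 0.106875·300 + 0.096875·170) / 0.32376875 = 176.8725 / 0.32376875 ≈ 546.29
  x_I = (0.199625·140 + 0.595125·370 + 0.267500·300 + 0.091000·170) / 0.32376875 = 343.86375 / 0.32376875 ≈ 1062.07
  x_D = (0.089375·140 + 0.140750·370 + 0.452250·300 + 0.069125·170) / 0.32376875 = 212.01625 / 0.32376875 ≈ 654.84
  x_A = (0.216125·140 + 0.222625·370 + 0.151750·300 + 0.402625·170) / 0.32376875 = 226.60 / 0.32376875 ≈ 699.88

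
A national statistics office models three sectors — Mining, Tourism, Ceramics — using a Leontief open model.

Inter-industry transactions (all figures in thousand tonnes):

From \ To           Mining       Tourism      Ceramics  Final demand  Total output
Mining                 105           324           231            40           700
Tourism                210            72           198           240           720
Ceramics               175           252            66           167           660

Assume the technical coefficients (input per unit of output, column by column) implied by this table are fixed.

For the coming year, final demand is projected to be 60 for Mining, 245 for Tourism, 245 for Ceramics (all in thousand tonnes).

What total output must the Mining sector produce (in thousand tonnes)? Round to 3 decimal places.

x_1 = 857.801

Technical coefficients a_ij = z_ij / X_j:
  a_11 = 105/700 = 0.15, a_21 = 210/700 = 0.30, a_31 = 175/700 = 0.25
  a_12 = 324/720 = 0.45, a_22 = 72/720 = 0.10, a_32 = 252/720 = 0.35
  a_13 = 231/660 = 0.35, a_23 = 198/660 = 0.30, a_33 = 66/660 = 0.10
I − A =
  [   0.85    -0.45    -0.35]
  [  -0.30     0.90    -0.30]
  [  -0.25    -0.35     0.90]
Cofactors of I−A, C_ij = (−1)^(i+j)·(minor ij) (rows/columns in the sector order above):
  C_11 = (0.90)(0.90) − (-0.30)(-0.35) = 0.7050
  C_12 = −[(-0.30)(0.90) − (-0.30)(-0.25)] = 0.3450
  C_13 = (-0.30)(-0.35) − (0.90)(-0.25) = 0.3300
  C_21 = −[(-0.45)(0.90) − (-0.35)(-0.35)] = 0.5275
  C_22 = (0.85)(0.90) − (-0.35)(-0.25) = 0.6775
  C_23 = −[(0.85)(-0.35) − (-0.45)(-0.25)] = 0.4100
  C_31 = (-0.45)(-0.30) − (-0.35)(0.90) = 0.4500
  C_32 = −[(0.85)(-0.30) − (-0.35)(-0.30)] = 0.3600
  C_33 = (0.85)(0.90) − (-0.45)(-0.30) = 0.6300
det(I−A) = Σ_j (I−A)_1j·C_1j = (0.85)(0.7050) + (-0.45)(0.3450) + (-0.35)(0.3300) = 0.3285
adj(I−A) = Cᵀ =
  [ 0.7050   0.5275   0.4500]
  [ 0.3450   0.6775   0.3600]
  [ 0.3300   0.4100   0.6300]
(I − A)⁻¹ = adj(I−A) / det(I−A) ≈
  [   2.1461     1.6058     1.3699]
  [   1.0502     2.0624     1.0959]
  [   1.0046     1.2481     1.9178]
x = (I − A)⁻¹ d = adj(I−A)·d / det(I−A), with det(I−A) = 0.3285:
  x_1 = (0.7050·60 + 0.5275·245 + 0.4500·245) / 0.3285 = 281.7875 / 0.3285 ≈ 857.801
  x_2 = (0.3450·60 + 0.6775·245 + 0.3600·245) / 0.3285 = 274.8875 / 0.3285 ≈ 836.796
  x_3 = (0.3300·60 + 0.4100·245 + 0.6300·245) / 0.3285 = 274.60 / 0.3285 ≈ 835.921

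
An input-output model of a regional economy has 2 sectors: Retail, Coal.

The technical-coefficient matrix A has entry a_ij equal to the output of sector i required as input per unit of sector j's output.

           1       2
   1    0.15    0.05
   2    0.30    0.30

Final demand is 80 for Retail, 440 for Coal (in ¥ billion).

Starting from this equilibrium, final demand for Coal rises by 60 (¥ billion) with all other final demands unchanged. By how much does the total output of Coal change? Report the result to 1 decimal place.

Δx_2 = 87.9

I − A =
  [   0.85    -0.05]
  [  -0.30     0.70]
det(I−A) = (0.85)(0.70) − (-0.05)(-0.30) = 0.5800
adj(I−A) = [[0.70, 0.05], [0.30, 0.85]]
(I − A)⁻¹ = adj(I−A) / det(I−A) ≈
  [   1.2069     0.0862]
  [   0.5172     1.4655]
Δx = (I − A)⁻¹ Δd with Δd having +60 in the Coal component and 0 elsewhere.
So Δx_2 = L_22 · (+60), where L_22 = adj(I−A)_22 / det(I−A) = 0.85 / 0.5800.
Δx_2 = 0.85 × (+60) / 0.5800 = 51.00 / 0.5800 ≈ 87.9.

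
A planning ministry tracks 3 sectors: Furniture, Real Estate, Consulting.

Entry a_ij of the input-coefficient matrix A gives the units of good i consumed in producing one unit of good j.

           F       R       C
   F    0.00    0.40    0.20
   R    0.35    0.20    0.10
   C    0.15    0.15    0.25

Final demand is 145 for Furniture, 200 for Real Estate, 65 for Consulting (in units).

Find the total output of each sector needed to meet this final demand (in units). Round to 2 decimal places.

I − A =
  [   1.00    -0.40    -0.20]
  [  -0.35     0.80    -0.10]
  [  -0.15    -0.15     0.75]
Cofactors of I−A, C_ij = (−1)^(i+j)·(minor ij) (rows/columns in the sector order above):
  C_11 = (0.80)(0.75) − (-0.10)(-0.15) = 0.5850
  C_12 = −[(-0.35)(0.75) − (-0.10)(-0.15)] = 0.2775
  C_13 = (-0.35)(-0.15) − (0.80)(-0.15) = 0.1725
  C_21 = −[(-0.40)(0.75) − (-0.20)(-0.15)] = 0.3300
  C_22 = (1.00)(0.75) − (-0.20)(-0.15) = 0.7200
  C_23 = −[(1.00)(-0.15) − (-0.40)(-0.15)] = 0.2100
  C_31 = (-0.40)(-0.10) − (-0.20)(0.80) = 0.2000
  C_32 = −[(1.00)(-0.10) − (-0.20)(-0.35)] = 0.1700
  C_33 = (1.00)(0.80) − (-0.40)(-0.35) = 0.6600
det(I−A) = Σ_j (I−A)_1j·C_1j = (1.00)(0.5850) + (-0.40)(0.2775) + (-0.20)(0.1725) = 0.4395
adj(I−A) = Cᵀ =
  [ 0.5850   0.3300   0.2000]
  [ 0.2775   0.7200   0.1700]
  [ 0.1725   0.2100   0.6600]
(I − A)⁻¹ = adj(I−A) / det(I−A) ≈
  [   1.3311     0.7509     0.4551]
  [   0.6314     1.6382     0.3868]
  [   0.3925     0.4778     1.5017]
x = (I − A)⁻¹ d = adj(I−A)·d / det(I−A), with det(I−A) = 0.4395:
  x_F = (0.5850·145 + 0.3300·200 + 0.2000·65) / 0.4395 = 163.825 / 0.4395 ≈ 372.75
  x_R = (0.2775·145 + 0.7200·200 + 0.1700·65) / 0.4395 = 195.2875 / 0.4395 ≈ 444.34
  x_C = (0.1725·145 + 0.2100·200 + 0.6600·65) / 0.4395 = 109.9125 / 0.4395 ≈ 250.09

x_F = 372.75, x_R = 444.34, x_C = 250.09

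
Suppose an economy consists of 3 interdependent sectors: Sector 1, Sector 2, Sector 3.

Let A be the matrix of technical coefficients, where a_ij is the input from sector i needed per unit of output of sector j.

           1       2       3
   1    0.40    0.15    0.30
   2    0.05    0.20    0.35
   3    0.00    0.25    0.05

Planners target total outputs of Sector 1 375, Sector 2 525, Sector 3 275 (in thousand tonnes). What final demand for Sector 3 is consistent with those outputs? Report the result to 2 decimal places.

I − A =
  [   0.60    -0.15    -0.30]
  [  -0.05     0.80    -0.35]
  [   0.00    -0.25     0.95]
d = (I − A) x:
  d_1 = (+0.60)·375 + (-0.15)·525 + (-0.30)·275 = 63.75
  d_2 = (-0.05)·375 + (+0.80)·525 + (-0.35)·275 = 305.00
  d_3 = (+0.00)·375 + (-0.25)·525 + (+0.95)·275 = 130.00

d_3 = 130.00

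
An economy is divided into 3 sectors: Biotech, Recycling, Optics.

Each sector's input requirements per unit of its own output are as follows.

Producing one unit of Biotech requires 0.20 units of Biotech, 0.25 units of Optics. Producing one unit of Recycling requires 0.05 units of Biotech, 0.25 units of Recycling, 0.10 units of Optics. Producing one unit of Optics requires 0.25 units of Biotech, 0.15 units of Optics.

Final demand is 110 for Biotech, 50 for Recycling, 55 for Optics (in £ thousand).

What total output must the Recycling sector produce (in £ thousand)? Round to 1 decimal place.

x_R = 66.7

I − A =
  [   0.80    -0.05    -0.25]
  [   0.00     0.75     0.00]
  [  -0.25    -0.10     0.85]
Cofactors of I−A, C_ij = (−1)^(i+j)·(minor ij) (rows/columns in the sector order above):
  C_11 = (0.75)(0.85) − (0.00)(-0.10) = 0.6375
  C_12 = −[(0.00)(0.85) − (0.00)(-0.25)] = 0.0000
  C_13 = (0.00)(-0.10) − (0.75)(-0.25) = 0.1875
  C_21 = −[(-0.05)(0.85) − (-0.25)(-0.10)] = 0.0675
  C_22 = (0.80)(0.85) − (-0.25)(-0.25) = 0.6175
  C_23 = −[(0.80)(-0.10) − (-0.05)(-0.25)] = 0.0925
  C_31 = (-0.05)(0.00) − (-0.25)(0.75) = 0.1875
  C_32 = −[(0.80)(0.00) − (-0.25)(0.00)] = 0.0000
  C_33 = (0.80)(0.75) − (-0.05)(0.00) = 0.6000
det(I−A) = Σ_j (I−A)_1j·C_1j = (0.80)(0.6375) + (-0.05)(0.0000) + (-0.25)(0.1875) = 0.463125
adj(I−A) = Cᵀ =
  [ 0.6375   0.0675   0.1875]
  [ 0.0000   0.6175   0.0000]
  [ 0.1875   0.0925   0.6000]
(I − A)⁻¹ = adj(I−A) / det(I−A) ≈
  [   1.3765     0.1457     0.4049]
  [   0.0000     1.3333     0.0000]
  [   0.4049     0.1997     1.2955]
x = (I − A)⁻¹ d = adj(I−A)·d / det(I−A), with det(I−A) = 0.463125:
  x_B = (0.6375·110 + 0.0675·50 + 0.1875·55) / 0.463125 = 83.8125 / 0.463125 ≈ 181.0
  x_R = (0.0000·110 + 0.6175·50 + 0.0000·55) / 0.463125 = 30.875 / 0.463125 ≈ 66.7
  x_O = (0.1875·110 + 0.0925·50 + 0.6000·55) / 0.463125 = 58.25 / 0.463125 ≈ 125.8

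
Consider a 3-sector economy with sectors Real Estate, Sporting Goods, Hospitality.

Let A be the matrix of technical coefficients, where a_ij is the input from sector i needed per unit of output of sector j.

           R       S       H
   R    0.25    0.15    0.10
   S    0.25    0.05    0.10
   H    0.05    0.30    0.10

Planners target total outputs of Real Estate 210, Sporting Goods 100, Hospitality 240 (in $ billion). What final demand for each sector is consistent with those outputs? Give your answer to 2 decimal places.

d_R = 118.50, d_S = 18.50, d_H = 175.50

I − A =
  [   0.75    -0.15    -0.10]
  [  -0.25     0.95    -0.10]
  [  -0.05    -0.30     0.90]
d = (I − A) x:
  d_R = (+0.75)·210 + (-0.15)·100 + (-0.10)·240 = 118.50
  d_S = (-0.25)·210 + (+0.95)·100 + (-0.10)·240 = 18.50
  d_H = (-0.05)·210 + (-0.30)·100 + (+0.90)·240 = 175.50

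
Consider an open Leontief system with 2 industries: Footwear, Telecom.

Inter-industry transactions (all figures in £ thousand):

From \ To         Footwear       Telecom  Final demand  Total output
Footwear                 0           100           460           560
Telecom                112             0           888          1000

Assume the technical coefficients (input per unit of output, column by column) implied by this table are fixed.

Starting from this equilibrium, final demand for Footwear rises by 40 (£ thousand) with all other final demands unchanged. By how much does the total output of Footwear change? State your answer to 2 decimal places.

Δx_1 = 40.82

Technical coefficients a_ij = z_ij / X_j:
  a_11 = 0/560 = 0.00, a_21 = 112/560 = 0.20
  a_12 = 100/1000 = 0.10, a_22 = 0/1000 = 0.00
I − A =
  [   1.00    -0.10]
  [  -0.20     1.00]
det(I−A) = (1.00)(1.00) − (-0.10)(-0.20) = 0.9800
adj(I−A) = [[1.00, 0.10], [0.20, 1.00]]
(I − A)⁻¹ = adj(I−A) / det(I−A) ≈
  [   1.0204     0.1020]
  [   0.2041     1.0204]
Δx = (I − A)⁻¹ Δd with Δd having +40 in the Footwear component and 0 elsewhere.
So Δx_1 = L_11 · (+40), where L_11 = adj(I−A)_11 / det(I−A) = 1.00 / 0.9800.
Δx_1 = 1.00 × (+40) / 0.9800 = 40.00 / 0.9800 ≈ 40.82.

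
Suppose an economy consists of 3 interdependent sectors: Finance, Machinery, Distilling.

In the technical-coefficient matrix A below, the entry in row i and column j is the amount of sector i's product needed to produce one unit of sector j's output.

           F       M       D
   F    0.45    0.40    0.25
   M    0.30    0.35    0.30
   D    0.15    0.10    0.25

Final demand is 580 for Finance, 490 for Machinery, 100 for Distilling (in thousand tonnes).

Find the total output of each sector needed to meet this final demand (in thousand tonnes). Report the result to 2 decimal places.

x_F = 4052.35, x_M = 3260.40, x_D = 1378.52

I − A =
  [   0.55    -0.40    -0.25]
  [  -0.30     0.65    -0.30]
  [  -0.15    -0.10     0.75]
Cofactors of I−A, C_ij = (−1)^(i+j)·(minor ij) (rows/columns in the sector order above):
  C_11 = (0.65)(0.75) − (-0.30)(-0.10) = 0.4575
  C_12 = −[(-0.30)(0.75) − (-0.30)(-0.15)] = 0.2700
  C_13 = (-0.30)(-0.10) − (0.65)(-0.15) = 0.1275
  C_21 = −[(-0.40)(0.75) − (-0.25)(-0.10)] = 0.3250
  C_22 = (0.55)(0.75) − (-0.25)(-0.15) = 0.3750
  C_23 = −[(0.55)(-0.10) − (-0.40)(-0.15)] = 0.1150
  C_31 = (-0.40)(-0.30) − (-0.25)(0.65) = 0.2825
  C_32 = −[(0.55)(-0.30) − (-0.25)(-0.30)] = 0.2400
  C_33 = (0.55)(0.65) − (-0.40)(-0.30) = 0.2375
det(I−A) = Σ_j (I−A)_1j·C_1j = (0.55)(0.4575) + (-0.40)(0.2700) + (-0.25)(0.1275) = 0.11175
adj(I−A) = Cᵀ =
  [ 0.4575   0.3250   0.2825]
  [ 0.2700   0.3750   0.2400]
  [ 0.1275   0.1150   0.2375]
(I − A)⁻¹ = adj(I−A) / det(I−A) ≈
  [   4.0940     2.9083     2.5280]
  [   2.4161     3.3557     2.1477]
  [   1.1409     1.0291     2.1253]
x = (I − A)⁻¹ d = adj(I−A)·d / det(I−A), with det(I−A) = 0.11175:
  x_F = (0.4575·580 + 0.3250·490 + 0.2825·100) / 0.11175 = 452.85 / 0.11175 ≈ 4052.35
  x_M = (0.2700·580 + 0.3750·490 + 0.2400·100) / 0.11175 = 364.35 / 0.11175 ≈ 3260.40
  x_D = (0.1275·580 + 0.1150·490 + 0.2375·100) / 0.11175 = 154.05 / 0.11175 ≈ 1378.52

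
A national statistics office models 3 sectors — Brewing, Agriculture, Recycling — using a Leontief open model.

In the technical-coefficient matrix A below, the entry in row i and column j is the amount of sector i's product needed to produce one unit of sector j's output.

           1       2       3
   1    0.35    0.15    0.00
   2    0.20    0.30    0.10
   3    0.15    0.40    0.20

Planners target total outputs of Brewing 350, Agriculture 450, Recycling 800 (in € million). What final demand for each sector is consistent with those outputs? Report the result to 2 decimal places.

d_1 = 160.00, d_2 = 165.00, d_3 = 407.50

I − A =
  [   0.65    -0.15     0.00]
  [  -0.20     0.70    -0.10]
  [  -0.15    -0.40     0.80]
d = (I − A) x:
  d_1 = (+0.65)·350 + (-0.15)·450 + (+0.00)·800 = 160.00
  d_2 = (-0.20)·350 + (+0.70)·450 + (-0.10)·800 = 165.00
  d_3 = (-0.15)·350 + (-0.40)·450 + (+0.80)·800 = 407.50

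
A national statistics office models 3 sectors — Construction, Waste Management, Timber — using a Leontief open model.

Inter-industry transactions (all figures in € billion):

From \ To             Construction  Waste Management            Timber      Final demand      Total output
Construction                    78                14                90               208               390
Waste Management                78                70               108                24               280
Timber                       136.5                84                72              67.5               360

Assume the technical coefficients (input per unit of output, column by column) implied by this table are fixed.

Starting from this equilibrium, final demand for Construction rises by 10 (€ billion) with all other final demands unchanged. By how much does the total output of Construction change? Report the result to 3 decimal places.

Technical coefficients a_ij = z_ij / X_j:
  a_11 = 78/390 = 0.20, a_21 = 78/390 = 0.20, a_31 = 136.5/390 = 0.35
  a_12 = 14/280 = 0.05, a_22 = 70/280 = 0.25, a_32 = 84/280 = 0.30
  a_13 = 90/360 = 0.25, a_23 = 108/360 = 0.30, a_33 = 72/360 = 0.20
I − A =
  [   0.80    -0.05    -0.25]
  [  -0.20     0.75    -0.30]
  [  -0.35    -0.30     0.80]
Cofactors of I−A, C_ij = (−1)^(i+j)·(minor ij) (rows/columns in the sector order above):
  C_11 = (0.75)(0.80) − (-0.30)(-0.30) = 0.5100
  C_12 = −[(-0.20)(0.80) − (-0.30)(-0.35)] = 0.2650
  C_13 = (-0.20)(-0.30) − (0.75)(-0.35) = 0.3225
  C_21 = −[(-0.05)(0.80) − (-0.25)(-0.30)] = 0.1150
  C_22 = (0.80)(0.80) − (-0.25)(-0.35) = 0.5525
  C_23 = −[(0.80)(-0.30) − (-0.05)(-0.35)] = 0.2575
  C_31 = (-0.05)(-0.30) − (-0.25)(0.75) = 0.2025
  C_32 = −[(0.80)(-0.30) − (-0.25)(-0.20)] = 0.2900
  C_33 = (0.80)(0.75) − (-0.05)(-0.20) = 0.5900
det(I−A) = Σ_j (I−A)_1j·C_1j = (0.80)(0.5100) + (-0.05)(0.2650) + (-0.25)(0.3225) = 0.314125
adj(I−A) = Cᵀ =
  [ 0.5100   0.1150   0.2025]
  [ 0.2650   0.5525   0.2900]
  [ 0.3225   0.2575   0.5900]
(I − A)⁻¹ = adj(I−A) / det(I−A) ≈
  [   1.6236     0.3661     0.6446]
  [   0.8436     1.7589     0.9232]
  [   1.0267     0.8197     1.8782]
Δx = (I − A)⁻¹ Δd with Δd having +10 in the Construction component and 0 elsewhere.
So Δx_1 = L_11 · (+10), where L_11 = adj(I−A)_11 / det(I−A) = 0.5100 / 0.314125.
Δx_1 = 0.5100 × (+10) / 0.314125 = 5.10 / 0.314125 ≈ 16.236.

Δx_1 = 16.236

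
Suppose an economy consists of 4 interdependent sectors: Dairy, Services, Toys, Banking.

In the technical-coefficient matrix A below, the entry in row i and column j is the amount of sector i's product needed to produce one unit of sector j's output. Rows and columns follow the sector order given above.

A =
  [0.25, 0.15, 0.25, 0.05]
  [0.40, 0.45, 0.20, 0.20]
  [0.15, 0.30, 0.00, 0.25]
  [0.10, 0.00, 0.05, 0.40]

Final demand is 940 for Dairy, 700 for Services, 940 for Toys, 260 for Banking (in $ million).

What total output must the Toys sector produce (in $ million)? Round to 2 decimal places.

x_3 = 3537.40

I − A =
  [   0.75    -0.15    -0.25    -0.05]
  [  -0.40     0.55    -0.20    -0.20]
  [  -0.15    -0.30     1.00    -0.25]
  [  -0.10     0.00    -0.05     0.60]
Compute the cofactors C_ij = (−1)^(i+j)·(3×3 minor ij) of I−A; the adjugate is their transpose:
adj(I−A) = Cᵀ =
  [ 0.284125   0.133875   0.103375   0.111375]
  [ 0.279500   0.406500   0.162500   0.226500]
  [ 0.141250   0.150750   0.205750   0.147750]
  [ 0.059125   0.034875   0.034375   0.252375]
det(I−A) = Σ_j (I−A)_1j·C_1j = (0.75)(0.284125) + (-0.15)(0.279500) + (-0.25)(0.141250) + (-0.05)(0.059125) = 0.1329
(I − A)⁻¹ = adj(I−A) / det(I−A) ≈
  [   2.1379     1.0073     0.7778     0.8380]
  [   2.1031     3.0587     1.2227     1.7043]
  [   1.0628     1.1343     1.5482     1.1117]
  [   0.4449     0.2624     0.2587     1.8990]
x = (I − A)⁻¹ d = adj(I−A)·d / det(I−A), with det(I−A) = 0.1329:
  x_1 = (0.284125·940 + 0.133875·700 + 0.103375·940 + 0.111375·260) / 0.1329 = 486.92 / 0.1329 ≈ 3663.81
  x_2 = (0.279500·940 + 0.406500·700 + 0.162500·940 + 0.226500·260) / 0.1329 = 758.92 / 0.1329 ≈ 5710.46
  x_3 = (0.141250·940 + 0.150750·700 + 0.205750·940 + 0.147750·260) / 0.1329 = 470.12 / 0.1329 ≈ 3537.40
  x_4 = (0.059125·940 + 0.034875·700 + 0.034375·940 + 0.252375·260) / 0.1329 = 177.92 / 0.1329 ≈ 1338.75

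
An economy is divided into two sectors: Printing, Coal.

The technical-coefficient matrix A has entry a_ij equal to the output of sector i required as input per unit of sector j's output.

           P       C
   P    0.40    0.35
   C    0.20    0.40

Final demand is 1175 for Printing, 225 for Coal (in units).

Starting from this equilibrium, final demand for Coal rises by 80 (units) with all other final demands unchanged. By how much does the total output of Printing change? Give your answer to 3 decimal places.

I − A =
  [   0.60    -0.35]
  [  -0.20     0.60]
det(I−A) = (0.60)(0.60) − (-0.35)(-0.20) = 0.2900
adj(I−A) = [[0.60, 0.35], [0.20, 0.60]]
(I − A)⁻¹ = adj(I−A) / det(I−A) ≈
  [   2.0690     1.2069]
  [   0.6897     2.0690]
Δx = (I − A)⁻¹ Δd with Δd having +80 in the Coal component and 0 elsewhere.
So Δx_P = L_PC · (+80), where L_PC = adj(I−A)_PC / det(I−A) = 0.35 / 0.2900.
Δx_P = 0.35 × (+80) / 0.2900 = 28.00 / 0.2900 ≈ 96.552.

Δx_P = 96.552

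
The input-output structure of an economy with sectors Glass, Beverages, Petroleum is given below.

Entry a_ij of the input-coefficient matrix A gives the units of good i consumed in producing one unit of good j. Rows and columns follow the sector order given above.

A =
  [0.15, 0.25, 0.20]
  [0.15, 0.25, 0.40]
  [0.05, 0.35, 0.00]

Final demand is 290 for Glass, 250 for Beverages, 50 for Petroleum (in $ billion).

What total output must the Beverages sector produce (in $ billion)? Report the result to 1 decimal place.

x_B = 606.6

I − A =
  [   0.85    -0.25    -0.20]
  [  -0.15     0.75    -0.40]
  [  -0.05    -0.35     1.00]
Cofactors of I−A, C_ij = (−1)^(i+j)·(minor ij) (rows/columns in the sector order above):
  C_11 = (0.75)(1.00) − (-0.40)(-0.35) = 0.6100
  C_12 = −[(-0.15)(1.00) − (-0.40)(-0.05)] = 0.1700
  C_13 = (-0.15)(-0.35) − (0.75)(-0.05) = 0.0900
  C_21 = −[(-0.25)(1.00) − (-0.20)(-0.35)] = 0.3200
  C_22 = (0.85)(1.00) − (-0.20)(-0.05) = 0.8400
  C_23 = −[(0.85)(-0.35) − (-0.25)(-0.05)] = 0.3100
  C_31 = (-0.25)(-0.40) − (-0.20)(0.75) = 0.2500
  C_32 = −[(0.85)(-0.40) − (-0.20)(-0.15)] = 0.3700
  C_33 = (0.85)(0.75) − (-0.25)(-0.15) = 0.6000
det(I−A) = Σ_j (I−A)_1j·C_1j = (0.85)(0.6100) + (-0.25)(0.1700) + (-0.20)(0.0900) = 0.4580
adj(I−A) = Cᵀ =
  [ 0.6100   0.3200   0.2500]
  [ 0.1700   0.8400   0.3700]
  [ 0.0900   0.3100   0.6000]
(I − A)⁻¹ = adj(I−A) / det(I−A) ≈
  [   1.3319     0.6987     0.5459]
  [   0.3712     1.8341     0.8079]
  [   0.1965     0.6769     1.3100]
x = (I − A)⁻¹ d = adj(I−A)·d / det(I−A), with det(I−A) = 0.4580:
  x_G = (0.6100·290 + 0.3200·250 + 0.2500·50) / 0.4580 = 269.40 / 0.4580 ≈ 588.2
  x_B = (0.1700·290 + 0.8400·250 + 0.3700·50) / 0.4580 = 277.80 / 0.4580 ≈ 606.6
  x_P = (0.0900·290 + 0.3100·250 + 0.6000·50) / 0.4580 = 133.60 / 0.4580 ≈ 291.7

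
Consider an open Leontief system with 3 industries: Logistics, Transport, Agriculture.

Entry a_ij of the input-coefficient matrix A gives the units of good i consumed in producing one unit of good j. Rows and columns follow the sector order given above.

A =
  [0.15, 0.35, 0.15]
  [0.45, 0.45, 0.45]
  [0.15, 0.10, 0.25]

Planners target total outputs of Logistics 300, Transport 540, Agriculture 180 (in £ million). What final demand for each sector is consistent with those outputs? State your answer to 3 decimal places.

I − A =
  [   0.85    -0.35    -0.15]
  [  -0.45     0.55    -0.45]
  [  -0.15    -0.10     0.75]
d = (I − A) x:
  d_L = (+0.85)·300 + (-0.35)·540 + (-0.15)·180 = 39.000
  d_T = (-0.45)·300 + (+0.55)·540 + (-0.45)·180 = 81.000
  d_A = (-0.15)·300 + (-0.10)·540 + (+0.75)·180 = 36.000

d_L = 39.000, d_T = 81.000, d_A = 36.000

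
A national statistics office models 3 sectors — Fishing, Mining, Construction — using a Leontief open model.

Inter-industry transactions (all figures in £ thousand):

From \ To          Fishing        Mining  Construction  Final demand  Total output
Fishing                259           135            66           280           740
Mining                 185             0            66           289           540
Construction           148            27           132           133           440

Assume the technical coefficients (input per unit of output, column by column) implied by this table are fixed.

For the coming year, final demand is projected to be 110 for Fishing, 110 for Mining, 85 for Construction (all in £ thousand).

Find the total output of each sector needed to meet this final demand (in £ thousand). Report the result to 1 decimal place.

x_F = 305.7, x_M = 220.1, x_C = 224.5

Technical coefficients a_ij = z_ij / X_j:
  a_FF = 259/740 = 0.35, a_MF = 185/740 = 0.25, a_CF = 148/740 = 0.20
  a_FM = 135/540 = 0.25, a_MM = 0/540 = 0.00, a_CM = 27/540 = 0.05
  a_FC = 66/440 = 0.15, a_MC = 66/440 = 0.15, a_CC = 132/440 = 0.30
I − A =
  [   0.65    -0.25    -0.15]
  [  -0.25     1.00    -0.15]
  [  -0.20    -0.05     0.70]
Cofactors of I−A, C_ij = (−1)^(i+j)·(minor ij) (rows/columns in the sector order above):
  C_11 = (1.00)(0.70) − (-0.15)(-0.05) = 0.6925
  C_12 = −[(-0.25)(0.70) − (-0.15)(-0.20)] = 0.2050
  C_13 = (-0.25)(-0.05) − (1.00)(-0.20) = 0.2125
  C_21 = −[(-0.25)(0.70) − (-0.15)(-0.05)] = 0.1825
  C_22 = (0.65)(0.70) − (-0.15)(-0.20) = 0.4250
  C_23 = −[(0.65)(-0.05) − (-0.25)(-0.20)] = 0.0825
  C_31 = (-0.25)(-0.15) − (-0.15)(1.00) = 0.1875
  C_32 = −[(0.65)(-0.15) − (-0.15)(-0.25)] = 0.1350
  C_33 = (0.65)(1.00) − (-0.25)(-0.25) = 0.5875
det(I−A) = Σ_j (I−A)_1j·C_1j = (0.65)(0.6925) + (-0.25)(0.2050) + (-0.15)(0.2125) = 0.3670
adj(I−A) = Cᵀ =
  [ 0.6925   0.1825   0.1875]
  [ 0.2050   0.4250   0.1350]
  [ 0.2125   0.0825   0.5875]
(I − A)⁻¹ = adj(I−A) / det(I−A) ≈
  [   1.8869     0.4973     0.5109]
  [   0.5586     1.1580     0.3678]
  [   0.5790     0.2248     1.6008]
x = (I − A)⁻¹ d = adj(I−A)·d / det(I−A), with det(I−A) = 0.3670:
  x_F = (0.6925·110 + 0.1825·110 + 0.1875·85) / 0.3670 = 112.1875 / 0.3670 ≈ 305.7
  x_M = (0.2050·110 + 0.4250·110 + 0.1350·85) / 0.3670 = 80.775 / 0.3670 ≈ 220.1
  x_C = (0.2125·110 + 0.0825·110 + 0.5875·85) / 0.3670 = 82.3875 / 0.3670 ≈ 224.5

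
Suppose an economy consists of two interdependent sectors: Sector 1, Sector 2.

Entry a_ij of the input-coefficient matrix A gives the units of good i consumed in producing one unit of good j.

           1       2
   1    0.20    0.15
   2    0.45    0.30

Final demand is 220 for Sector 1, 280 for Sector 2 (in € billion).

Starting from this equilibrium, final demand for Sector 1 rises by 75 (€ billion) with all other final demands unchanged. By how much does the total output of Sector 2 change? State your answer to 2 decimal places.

Δx_2 = 68.53

I − A =
  [   0.80    -0.15]
  [  -0.45     0.70]
det(I−A) = (0.80)(0.70) − (-0.15)(-0.45) = 0.4925
adj(I−A) = [[0.70, 0.15], [0.45, 0.80]]
(I − A)⁻¹ = adj(I−A) / det(I−A) ≈
  [   1.4213     0.3046]
  [   0.9137     1.6244]
Δx = (I − A)⁻¹ Δd with Δd having +75 in the Sector 1 component and 0 elsewhere.
So Δx_2 = L_21 · (+75), where L_21 = adj(I−A)_21 / det(I−A) = 0.45 / 0.4925.
Δx_2 = 0.45 × (+75) / 0.4925 = 33.75 / 0.4925 ≈ 68.53.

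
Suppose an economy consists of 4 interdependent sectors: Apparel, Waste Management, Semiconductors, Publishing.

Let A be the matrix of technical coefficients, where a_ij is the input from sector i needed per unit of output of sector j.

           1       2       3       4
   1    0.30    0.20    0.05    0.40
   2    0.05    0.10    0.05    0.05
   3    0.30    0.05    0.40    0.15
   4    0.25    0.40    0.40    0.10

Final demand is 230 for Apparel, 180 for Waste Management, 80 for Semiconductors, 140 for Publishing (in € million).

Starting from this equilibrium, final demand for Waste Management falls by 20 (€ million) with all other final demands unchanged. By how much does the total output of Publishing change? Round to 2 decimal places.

Δx_4 = -28.71

I − A =
  [   0.70    -0.20    -0.05    -0.40]
  [  -0.05     0.90    -0.05    -0.05]
  [  -0.30    -0.05     0.60    -0.15]
  [  -0.25    -0.40    -0.40     0.90]
Compute the cofactors C_ij = (−1)^(i+j)·(3×3 minor ij) of I−A; the adjugate is their transpose:
adj(I−A) = Cᵀ =
  [ 0.413750   0.205250   0.204500   0.229375]
  [ 0.052875   0.212625   0.051375   0.043875]
  [ 0.276625   0.178000   0.443500   0.206750]
  [ 0.261375   0.230625   0.276750   0.353625]
det(I−A) = Σ_j (I−A)_1j·C_1j = (0.70)(0.413750) + (-0.20)(0.052875) + (-0.05)(0.276625) + (-0.40)(0.261375) = 0.16066875
(I − A)⁻¹ = adj(I−A) / det(I−A) ≈
  [   2.5752     1.2775     1.2728     1.4276]
  [   0.3291     1.3234     0.3198     0.2731]
  [   1.7217     1.1079     2.7603     1.2868]
  [   1.6268     1.4354     1.7225     2.2010]
Δx = (I − A)⁻¹ Δd with Δd having -20 in the Waste Management component and 0 elsewhere.
So Δx_4 = L_42 · (-20), where L_42 = adj(I−A)_42 / det(I−A) = 0.230625 / 0.16066875.
Δx_4 = 0.230625 × (-20) / 0.16066875 = -4.6125 / 0.16066875 ≈ -28.71.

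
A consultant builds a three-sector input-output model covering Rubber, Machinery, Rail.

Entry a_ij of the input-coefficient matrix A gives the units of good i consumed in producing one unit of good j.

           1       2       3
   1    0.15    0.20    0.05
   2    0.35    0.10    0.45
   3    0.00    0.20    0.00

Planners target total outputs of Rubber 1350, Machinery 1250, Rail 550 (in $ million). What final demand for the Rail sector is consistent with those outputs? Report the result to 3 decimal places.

d_3 = 300.000

I − A =
  [   0.85    -0.20    -0.05]
  [  -0.35     0.90    -0.45]
  [   0.00    -0.20     1.00]
d = (I − A) x:
  d_1 = (+0.85)·1350 + (-0.20)·1250 + (-0.05)·550 = 870.000
  d_2 = (-0.35)·1350 + (+0.90)·1250 + (-0.45)·550 = 405.000
  d_3 = (+0.00)·1350 + (-0.20)·1250 + (+1.00)·550 = 300.000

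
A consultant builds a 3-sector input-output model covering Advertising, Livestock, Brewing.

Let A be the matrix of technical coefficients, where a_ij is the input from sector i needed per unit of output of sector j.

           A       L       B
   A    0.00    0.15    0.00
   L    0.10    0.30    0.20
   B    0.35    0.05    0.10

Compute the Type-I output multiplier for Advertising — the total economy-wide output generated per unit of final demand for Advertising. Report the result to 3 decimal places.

m_A = 1.728

I − A =
  [   1.00    -0.15     0.00]
  [  -0.10     0.70    -0.20]
  [  -0.35    -0.05     0.90]
Cofactors of I−A, C_ij = (−1)^(i+j)·(minor ij) (rows/columns in the sector order above):
  C_11 = (0.70)(0.90) − (-0.20)(-0.05) = 0.6200
  C_12 = −[(-0.10)(0.90) − (-0.20)(-0.35)] = 0.1600
  C_13 = (-0.10)(-0.05) − (0.70)(-0.35) = 0.2500
  C_21 = −[(-0.15)(0.90) − (0.00)(-0.05)] = 0.1350
  C_22 = (1.00)(0.90) − (0.00)(-0.35) = 0.9000
  C_23 = −[(1.00)(-0.05) − (-0.15)(-0.35)] = 0.1025
  C_31 = (-0.15)(-0.20) − (0.00)(0.70) = 0.0300
  C_32 = −[(1.00)(-0.20) − (0.00)(-0.10)] = 0.2000
  C_33 = (1.00)(0.70) − (-0.15)(-0.10) = 0.6850
det(I−A) = Σ_j (I−A)_1j·C_1j = (1.00)(0.6200) + (-0.15)(0.1600) + (0.00)(0.2500) = 0.5960
adj(I−A) = Cᵀ =
  [ 0.6200   0.1350   0.0300]
  [ 0.1600   0.9000   0.2000]
  [ 0.2500   0.1025   0.6850]
(I − A)⁻¹ = adj(I−A) / det(I−A) ≈
  [   1.0403     0.2265     0.0503]
  [   0.2685     1.5101     0.3356]
  [   0.4195     0.1720     1.1493]
The output multiplier for sector j is the column-j sum of the Leontief inverse (I − A)⁻¹ = adj(I−A) / det(I−A).
Column A of adj(I−A): (0.6200, 0.1600, 0.2500); det(I−A) = 0.5960.
m_A = (0.6200 + 0.1600 + 0.2500) / 0.5960 = 1.03 / 0.5960 ≈ 1.728.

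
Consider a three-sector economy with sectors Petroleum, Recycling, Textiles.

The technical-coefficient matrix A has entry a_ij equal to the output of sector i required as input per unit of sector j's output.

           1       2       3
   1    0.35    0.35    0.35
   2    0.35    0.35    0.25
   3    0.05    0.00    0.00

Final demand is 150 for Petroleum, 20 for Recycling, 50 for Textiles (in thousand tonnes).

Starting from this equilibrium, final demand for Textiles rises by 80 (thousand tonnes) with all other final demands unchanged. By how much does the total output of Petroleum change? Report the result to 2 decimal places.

I − A =
  [   0.65    -0.35    -0.35]
  [  -0.35     0.65    -0.25]
  [  -0.05     0.00     1.00]
Cofactors of I−A, C_ij = (−1)^(i+j)·(minor ij) (rows/columns in the sector order above):
  C_11 = (0.65)(1.00) − (-0.25)(0.00) = 0.6500
  C_12 = −[(-0.35)(1.00) − (-0.25)(-0.05)] = 0.3625
  C_13 = (-0.35)(0.00) − (0.65)(-0.05) = 0.0325
  C_21 = −[(-0.35)(1.00) − (-0.35)(0.00)] = 0.3500
  C_22 = (0.65)(1.00) − (-0.35)(-0.05) = 0.6325
  C_23 = −[(0.65)(0.00) − (-0.35)(-0.05)] = 0.0175
  C_31 = (-0.35)(-0.25) − (-0.35)(0.65) = 0.3150
  C_32 = −[(0.65)(-0.25) − (-0.35)(-0.35)] = 0.2850
  C_33 = (0.65)(0.65) − (-0.35)(-0.35) = 0.3000
det(I−A) = Σ_j (I−A)_1j·C_1j = (0.65)(0.6500) + (-0.35)(0.3625) + (-0.35)(0.0325) = 0.28425
adj(I−A) = Cᵀ =
  [ 0.6500   0.3500   0.3150]
  [ 0.3625   0.6325   0.2850]
  [ 0.0325   0.0175   0.3000]
(I − A)⁻¹ = adj(I−A) / det(I−A) ≈
  [   2.2867     1.2313     1.1082]
  [   1.2753     2.2252     1.0026]
  [   0.1143     0.0616     1.0554]
Δx = (I − A)⁻¹ Δd with Δd having +80 in the Textiles component and 0 elsewhere.
So Δx_1 = L_13 · (+80), where L_13 = adj(I−A)_13 / det(I−A) = 0.3150 / 0.28425.
Δx_1 = 0.3150 × (+80) / 0.28425 = 25.20 / 0.28425 ≈ 88.65.

Δx_1 = 88.65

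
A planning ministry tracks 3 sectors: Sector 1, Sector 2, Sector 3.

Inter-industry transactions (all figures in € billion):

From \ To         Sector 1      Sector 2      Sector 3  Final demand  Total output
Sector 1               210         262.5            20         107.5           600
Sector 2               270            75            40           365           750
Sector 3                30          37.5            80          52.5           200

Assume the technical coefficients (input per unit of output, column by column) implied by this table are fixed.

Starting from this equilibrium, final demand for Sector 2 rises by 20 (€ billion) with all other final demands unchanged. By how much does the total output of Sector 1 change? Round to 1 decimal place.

Δx_1 = 17.9

Technical coefficients a_ij = z_ij / X_j:
  a_11 = 210/600 = 0.35, a_21 = 270/600 = 0.45, a_31 = 30/600 = 0.05
  a_12 = 262.5/750 = 0.35, a_22 = 75/750 = 0.10, a_32 = 37.5/750 = 0.05
  a_13 = 20/200 = 0.10, a_23 = 40/200 = 0.20, a_33 = 80/200 = 0.40
I − A =
  [   0.65    -0.35    -0.10]
  [  -0.45     0.90    -0.20]
  [  -0.05    -0.05     0.60]
Cofactors of I−A, C_ij = (−1)^(i+j)·(minor ij) (rows/columns in the sector order above):
  C_11 = (0.90)(0.60) − (-0.20)(-0.05) = 0.5300
  C_12 = −[(-0.45)(0.60) − (-0.20)(-0.05)] = 0.2800
  C_13 = (-0.45)(-0.05) − (0.90)(-0.05) = 0.0675
  C_21 = −[(-0.35)(0.60) − (-0.10)(-0.05)] = 0.2150
  C_22 = (0.65)(0.60) − (-0.10)(-0.05) = 0.3850
  C_23 = −[(0.65)(-0.05) − (-0.35)(-0.05)] = 0.0500
  C_31 = (-0.35)(-0.20) − (-0.10)(0.90) = 0.1600
  C_32 = −[(0.65)(-0.20) − (-0.10)(-0.45)] = 0.1750
  C_33 = (0.65)(0.90) − (-0.35)(-0.45) = 0.4275
det(I−A) = Σ_j (I−A)_1j·C_1j = (0.65)(0.5300) + (-0.35)(0.2800) + (-0.10)(0.0675) = 0.23975
adj(I−A) = Cᵀ =
  [ 0.5300   0.2150   0.1600]
  [ 0.2800   0.3850   0.1750]
  [ 0.0675   0.0500   0.4275]
(I − A)⁻¹ = adj(I−A) / det(I−A) ≈
  [   2.2106     0.8968     0.6674]
  [   1.1679     1.6058     0.7299]
  [   0.2815     0.2086     1.7831]
Δx = (I − A)⁻¹ Δd with Δd having +20 in the Sector 2 component and 0 elsewhere.
So Δx_1 = L_12 · (+20), where L_12 = adj(I−A)_12 / det(I−A) = 0.2150 / 0.23975.
Δx_1 = 0.2150 × (+20) / 0.23975 = 4.30 / 0.23975 ≈ 17.9.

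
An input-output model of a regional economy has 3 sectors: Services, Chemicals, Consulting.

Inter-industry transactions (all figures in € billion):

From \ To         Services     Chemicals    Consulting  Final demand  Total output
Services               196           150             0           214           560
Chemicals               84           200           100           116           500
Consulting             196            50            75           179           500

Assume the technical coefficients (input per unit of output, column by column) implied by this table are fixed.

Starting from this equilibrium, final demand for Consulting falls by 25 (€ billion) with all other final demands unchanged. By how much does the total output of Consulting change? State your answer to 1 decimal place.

Δx_3 = -33.3

Technical coefficients a_ij = z_ij / X_j:
  a_11 = 196/560 = 0.35, a_21 = 84/560 = 0.15, a_31 = 196/560 = 0.35
  a_12 = 150/500 = 0.30, a_22 = 200/500 = 0.40, a_32 = 50/500 = 0.10
  a_13 = 0/500 = 0.00, a_23 = 100/500 = 0.20, a_33 = 75/500 = 0.15
I − A =
  [   0.65    -0.30     0.00]
  [  -0.15     0.60    -0.20]
  [  -0.35    -0.10     0.85]
Cofactors of I−A, C_ij = (−1)^(i+j)·(minor ij) (rows/columns in the sector order above):
  C_11 = (0.60)(0.85) − (-0.20)(-0.10) = 0.4900
  C_12 = −[(-0.15)(0.85) − (-0.20)(-0.35)] = 0.1975
  C_13 = (-0.15)(-0.10) − (0.60)(-0.35) = 0.2250
  C_21 = −[(-0.30)(0.85) − (0.00)(-0.10)] = 0.2550
  C_22 = (0.65)(0.85) − (0.00)(-0.35) = 0.5525
  C_23 = −[(0.65)(-0.10) − (-0.30)(-0.35)] = 0.1700
  C_31 = (-0.30)(-0.20) − (0.00)(0.60) = 0.0600
  C_32 = −[(0.65)(-0.20) − (0.00)(-0.15)] = 0.1300
  C_33 = (0.65)(0.60) − (-0.30)(-0.15) = 0.3450
det(I−A) = Σ_j (I−A)_1j·C_1j = (0.65)(0.4900) + (-0.30)(0.1975) + (0.00)(0.2250) = 0.25925
adj(I−A) = Cᵀ =
  [ 0.4900   0.2550   0.0600]
  [ 0.1975   0.5525   0.1300]
  [ 0.2250   0.1700   0.3450]
(I − A)⁻¹ = adj(I−A) / det(I−A) ≈
  [   1.8901     0.9836     0.2314]
  [   0.7618     2.1311     0.5014]
  [   0.8679     0.6557     1.3308]
Δx = (I − A)⁻¹ Δd with Δd having -25 in the Consulting component and 0 elsewhere.
So Δx_3 = L_33 · (-25), where L_33 = adj(I−A)_33 / det(I−A) = 0.3450 / 0.25925.
Δx_3 = 0.3450 × (-25) / 0.25925 = -8.625 / 0.25925 ≈ -33.3.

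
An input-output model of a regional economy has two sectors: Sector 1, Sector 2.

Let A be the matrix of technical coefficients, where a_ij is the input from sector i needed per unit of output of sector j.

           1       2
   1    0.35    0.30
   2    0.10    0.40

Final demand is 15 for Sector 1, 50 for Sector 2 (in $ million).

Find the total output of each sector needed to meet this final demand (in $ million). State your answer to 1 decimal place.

x_1 = 66.7, x_2 = 94.4

I − A =
  [   0.65    -0.30]
  [  -0.10     0.60]
det(I−A) = (0.65)(0.60) − (-0.30)(-0.10) = 0.3600
adj(I−A) = [[0.60, 0.30], [0.10, 0.65]]
(I − A)⁻¹ = adj(I−A) / det(I−A) ≈
  [   1.6667     0.8333]
  [   0.2778     1.8056]
x = (I − A)⁻¹ d = adj(I−A)·d / det(I−A), with det(I−A) = 0.3600:
  x_1 = (0.60·15 + 0.30·50) / 0.3600 = 24.00 / 0.3600 ≈ 66.7
  x_2 = (0.10·15 + 0.65·50) / 0.3600 = 34.00 / 0.3600 ≈ 94.4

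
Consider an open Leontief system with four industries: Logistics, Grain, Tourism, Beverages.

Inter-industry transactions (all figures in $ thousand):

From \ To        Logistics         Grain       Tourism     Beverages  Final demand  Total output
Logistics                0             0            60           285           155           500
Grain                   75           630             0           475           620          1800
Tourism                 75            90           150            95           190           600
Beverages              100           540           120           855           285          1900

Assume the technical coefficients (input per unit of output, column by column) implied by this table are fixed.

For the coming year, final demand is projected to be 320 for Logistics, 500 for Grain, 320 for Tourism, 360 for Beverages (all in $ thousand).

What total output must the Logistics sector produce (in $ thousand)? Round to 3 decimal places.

x_1 = 733.922

Technical coefficients a_ij = z_ij / X_j:
  a_11 = 0/500 = 0.00, a_21 = 75/500 = 0.15, a_31 = 75/500 = 0.15, a_41 = 100/500 = 0.20
  a_12 = 0/1800 = 0.00, a_22 = 630/1800 = 0.35, a_32 = 90/1800 = 0.05, a_42 = 540/1800 = 0.30
  a_13 = 60/600 = 0.10, a_23 = 0/600 = 0.00, a_33 = 150/600 = 0.25, a_43 = 120/600 = 0.20
  a_14 = 285/1900 = 0.15, a_24 = 475/1900 = 0.25, a_34 = 95/1900 = 0.05, a_44 = 855/1900 = 0.45
I − A =
  [   1.00     0.00    -0.10    -0.15]
  [  -0.15     0.65     0.00    -0.25]
  [  -0.15    -0.05     0.75    -0.05]
  [  -0.20    -0.30    -0.20     0.55]
Compute the cofactors C_ij = (−1)^(i+j)·(3×3 minor ij) of I−A; the adjugate is their transpose:
adj(I−A) = Cᵀ =
  [ 0.202875   0.039500   0.047750   0.077625]
  [ 0.105375   0.366250   0.067750   0.201375]
  [ 0.057750   0.047750   0.256250   0.060750]
  [ 0.152250   0.231500   0.147500   0.477000]
det(I−A) = Σ_j (I−A)_1j·C_1j = (1.00)(0.202875) + (0.00)(0.105375) + (-0.10)(0.057750) + (-0.15)(0.152250) = 0.1742625
(I − A)⁻¹ = adj(I−A) / det(I−A) ≈
  [   1.1642     0.2267     0.2740     0.4454]
  [   0.6047     2.1017     0.3888     1.1556]
  [   0.3314     0.2740     1.4705     0.3486]
  [   0.8737     1.3285     0.8464     2.7372]
x = (I − A)⁻¹ d = adj(I−A)·d / det(I−A), with det(I−A) = 0.1742625:
  x_1 = (0.202875·320 + 0.039500·500 + 0.047750·320 + 0.077625·360) / 0.1742625 = 127.895 / 0.1742625 ≈ 733.922
  x_2 = (0.105375·320 + 0.366250·500 + 0.067750·320 + 0.201375·360) / 0.1742625 = 311.02 / 0.1742625 ≈ 1784.779
  x_3 = (0.057750·320 + 0.047750·500 + 0.256250·320 + 0.060750·360) / 0.1742625 = 146.225 / 0.1742625 ≈ 839.108
  x_4 = (0.152250·320 + 0.231500·500 + 0.147500·320 + 0.477000·360) / 0.1742625 = 383.39 / 0.1742625 ≈ 2200.072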